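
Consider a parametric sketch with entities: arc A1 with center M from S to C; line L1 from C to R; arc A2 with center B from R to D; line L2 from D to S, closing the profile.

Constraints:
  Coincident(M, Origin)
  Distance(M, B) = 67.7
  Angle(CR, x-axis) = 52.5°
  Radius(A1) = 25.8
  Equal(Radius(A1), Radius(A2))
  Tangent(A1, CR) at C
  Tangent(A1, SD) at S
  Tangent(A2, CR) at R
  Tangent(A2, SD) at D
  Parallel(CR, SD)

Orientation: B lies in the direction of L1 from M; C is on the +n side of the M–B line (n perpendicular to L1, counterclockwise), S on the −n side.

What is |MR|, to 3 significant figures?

72.4

The slot axis is L1's direction at 52.5°, so u = (cos 52.5°, sin 52.5°) = (0.609, 0.793) and n = (−sin 52.5°, cos 52.5°) = (-0.793, 0.609). M is at the origin and B lies 67.7 along u from M, so B = 67.7·u = (41.2, 53.7). Tangency of A1 to both parallel lines with radius 25.8 puts C and S at M ± 25.8·n: C = (-20.5, 15.7), S = (20.5, -15.7). Equal radii place R and D the same way about B: R = B + 25.8·n = (20.7, 69.4), D = B − 25.8·n = (61.7, 38.0). Then |MR| = |R − M| = 72.4.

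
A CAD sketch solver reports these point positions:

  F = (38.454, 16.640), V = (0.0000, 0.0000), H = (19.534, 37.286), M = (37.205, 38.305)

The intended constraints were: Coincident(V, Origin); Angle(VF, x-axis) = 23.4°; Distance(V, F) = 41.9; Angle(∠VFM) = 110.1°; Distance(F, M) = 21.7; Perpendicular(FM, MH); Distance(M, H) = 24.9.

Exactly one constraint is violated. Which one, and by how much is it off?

Distance(M, H) = 24.9 — off by 7.20.

V = (0.00, 0.00) ✓; VF at 23.40° ✓; |VF| = 41.90 ✓; ∠VFM = 110.1° ✓; |FM| = 21.70 ✓; ∠(FM, MH) = 90.00° ✓; |MH| = 17.70 ✗.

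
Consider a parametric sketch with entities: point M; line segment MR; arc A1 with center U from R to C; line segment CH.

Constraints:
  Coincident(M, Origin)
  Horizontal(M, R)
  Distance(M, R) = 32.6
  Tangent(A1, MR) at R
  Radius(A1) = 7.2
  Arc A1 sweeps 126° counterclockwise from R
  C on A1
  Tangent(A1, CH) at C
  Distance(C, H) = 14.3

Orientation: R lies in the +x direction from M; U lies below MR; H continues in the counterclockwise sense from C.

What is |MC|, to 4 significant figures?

29.11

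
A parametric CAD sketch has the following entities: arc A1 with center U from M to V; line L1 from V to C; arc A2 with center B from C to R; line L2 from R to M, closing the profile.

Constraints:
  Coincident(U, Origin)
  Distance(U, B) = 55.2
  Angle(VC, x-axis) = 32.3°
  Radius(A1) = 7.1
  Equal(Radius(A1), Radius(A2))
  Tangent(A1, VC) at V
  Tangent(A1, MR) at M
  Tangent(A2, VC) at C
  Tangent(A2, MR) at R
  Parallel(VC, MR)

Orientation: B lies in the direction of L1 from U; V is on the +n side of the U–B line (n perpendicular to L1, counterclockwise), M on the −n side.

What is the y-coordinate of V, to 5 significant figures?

6.0014

The slot axis is L1's direction at 32.3°, so u = (cos 32.3°, sin 32.3°) = (0.84526, 0.53435) and n = (−sin 32.3°, cos 32.3°) = (-0.53435, 0.84526). U is at the origin and B lies 55.2 along u from U, so B = 55.2·u = (46.658, 29.496). Tangency of A1 to both parallel lines with radius 7.1 puts V and M at U ± 7.1·n: V = (-3.7939, 6.0014), M = (3.7939, -6.0014). So V.y = 6.0014.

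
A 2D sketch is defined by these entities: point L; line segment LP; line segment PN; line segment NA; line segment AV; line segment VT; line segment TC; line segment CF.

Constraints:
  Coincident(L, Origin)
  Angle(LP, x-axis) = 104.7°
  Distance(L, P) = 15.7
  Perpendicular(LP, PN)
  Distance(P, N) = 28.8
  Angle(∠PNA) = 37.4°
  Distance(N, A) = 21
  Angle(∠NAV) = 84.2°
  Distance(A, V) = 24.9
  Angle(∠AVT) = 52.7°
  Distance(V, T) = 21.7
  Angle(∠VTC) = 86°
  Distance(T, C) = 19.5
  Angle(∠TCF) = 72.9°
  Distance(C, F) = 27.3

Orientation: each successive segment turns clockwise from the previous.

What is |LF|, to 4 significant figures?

16.63

L is at the origin; LP runs at 104.7° with length 15.7, so P = (-3.984, 15.19). The perpendicularity gives PN at right angles to LP, so PN runs at 14.70°; with |PN| = 28.8, N = (23.87, 22.49). ∠PNA = 37.4° gives NA at -127.9° from the x-axis; with |NA| = 21.0, A = (10.97, 5.924). ∠NAV = 84.2° gives AV at 136.3° from the x-axis; with |AV| = 24.9, V = (-7.029, 23.13). ∠AVT = 52.7° gives VT at 9.000° from the x-axis; with |VT| = 21.7, T = (14.40, 26.52). ∠VTC = 86.0° gives TC at -85.00° from the x-axis; with |TC| = 19.5, C = (16.10, 7.095). ∠TCF = 72.9° gives CF at 167.9° from the x-axis; with |CF| = 27.3, F = (-10.59, 12.82). Then |LF| = |F − L| = 16.63.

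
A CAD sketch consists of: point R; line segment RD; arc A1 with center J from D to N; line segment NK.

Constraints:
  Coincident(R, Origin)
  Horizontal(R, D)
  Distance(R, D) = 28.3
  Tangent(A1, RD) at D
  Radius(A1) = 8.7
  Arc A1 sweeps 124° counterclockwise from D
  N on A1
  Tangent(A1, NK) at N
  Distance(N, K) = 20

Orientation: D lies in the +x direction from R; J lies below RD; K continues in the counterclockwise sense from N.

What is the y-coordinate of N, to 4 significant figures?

-13.56

R is at the origin; RD is horizontal with |RD| = 28.3 and D on the +x side, so D = (28.30, 0.000). Tangency of A1 to RD means the radius JD is perpendicular to RD, so J = D + (0, -8.7) = (28.30, -8.700). On A1, D sits at bearing 90° from J; a 124° counterclockwise sweep puts N at bearing 214°, so N = J + 8.7·(cos 214°, sin 214°) = (21.09, -13.56). So N.y = -13.56.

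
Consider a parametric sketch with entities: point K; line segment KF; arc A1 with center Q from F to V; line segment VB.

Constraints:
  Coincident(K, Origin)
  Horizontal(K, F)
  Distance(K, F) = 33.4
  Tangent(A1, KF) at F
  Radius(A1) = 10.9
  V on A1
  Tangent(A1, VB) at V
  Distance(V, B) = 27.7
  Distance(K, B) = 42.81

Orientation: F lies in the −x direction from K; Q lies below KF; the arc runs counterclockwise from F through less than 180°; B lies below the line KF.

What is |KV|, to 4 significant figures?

44.95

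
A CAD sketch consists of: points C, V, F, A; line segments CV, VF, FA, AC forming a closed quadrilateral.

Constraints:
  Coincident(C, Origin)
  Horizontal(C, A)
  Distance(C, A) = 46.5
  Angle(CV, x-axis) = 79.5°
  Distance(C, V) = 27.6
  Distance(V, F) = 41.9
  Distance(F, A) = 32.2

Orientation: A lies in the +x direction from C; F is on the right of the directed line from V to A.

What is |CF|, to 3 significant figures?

21.4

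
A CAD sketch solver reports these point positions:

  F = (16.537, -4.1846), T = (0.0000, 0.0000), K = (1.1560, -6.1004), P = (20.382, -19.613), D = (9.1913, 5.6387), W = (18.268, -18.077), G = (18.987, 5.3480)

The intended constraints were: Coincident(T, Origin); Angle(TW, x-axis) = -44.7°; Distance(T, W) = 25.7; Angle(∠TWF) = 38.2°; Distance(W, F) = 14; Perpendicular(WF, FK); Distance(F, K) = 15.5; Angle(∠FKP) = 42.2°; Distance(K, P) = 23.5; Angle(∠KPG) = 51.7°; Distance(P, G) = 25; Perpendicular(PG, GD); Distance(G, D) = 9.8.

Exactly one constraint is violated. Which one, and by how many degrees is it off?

Perpendicular(PG, GD) — off by 4.90°.

T = (0.00, 0.00) ✓; TW at -44.70° ✓; |TW| = 25.70 ✓; ∠TWF = 38.20° ✓; |WF| = 14.00 ✓; ∠(WF, FK) = 90.00° ✓; |FK| = 15.50 ✓; ∠FKP = 42.20° ✓; |KP| = 23.50 ✓; ∠KPG = 51.70° ✓; |PG| = 25.00 ✓; ∠(PG, GD) = 85.10° ✗; |GD| = 9.800 ✓.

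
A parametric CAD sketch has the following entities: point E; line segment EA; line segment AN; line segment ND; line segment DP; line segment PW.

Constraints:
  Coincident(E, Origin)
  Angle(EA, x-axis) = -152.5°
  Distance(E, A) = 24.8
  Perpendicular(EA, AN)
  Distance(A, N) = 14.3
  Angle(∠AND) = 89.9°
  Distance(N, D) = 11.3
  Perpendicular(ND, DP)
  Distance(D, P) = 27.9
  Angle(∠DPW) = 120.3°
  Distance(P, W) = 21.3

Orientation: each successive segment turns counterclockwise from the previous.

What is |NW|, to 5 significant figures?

39.291

E is at the origin; EA runs at -152.5° with length 24.8, so A = (-21.998, -11.451). EA ⟂ AN, so AN runs at -62.500°; with |AN| = 14.3, N = (-15.395, -24.136). ∠AND = 89.9° gives ND at 27.600° from the x-axis; with |ND| = 11.3, D = (-5.3808, -18.900). ND ⟂ DP, so DP runs at 117.60°; with |DP| = 27.9, P = (-18.307, 5.8247). ∠DPW = 120.3° gives PW at 177.30° from the x-axis; with |PW| = 21.3, W = (-39.583, 6.8281). Then |NW| = |W − N| = 39.291.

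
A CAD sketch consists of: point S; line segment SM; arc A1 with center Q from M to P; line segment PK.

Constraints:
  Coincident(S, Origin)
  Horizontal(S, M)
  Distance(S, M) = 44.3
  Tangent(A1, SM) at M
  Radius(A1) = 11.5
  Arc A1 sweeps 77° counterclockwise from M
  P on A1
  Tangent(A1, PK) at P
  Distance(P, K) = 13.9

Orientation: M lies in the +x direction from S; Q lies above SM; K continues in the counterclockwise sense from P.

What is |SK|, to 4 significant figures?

62.79

On A1, M sits at bearing -90° from Q; a 77° counterclockwise sweep puts P at bearing -13°, so P = Q + 11.5·(cos -13°, sin -13°) = (55.51, 8.913). A1 meets PK tangentially, so QP is at right angles to PK, so PK runs along (−sin -13°, cos -13°); with |PK| = 13.9, K = (58.63, 22.46). Then |SK| = |K − S| = 62.79.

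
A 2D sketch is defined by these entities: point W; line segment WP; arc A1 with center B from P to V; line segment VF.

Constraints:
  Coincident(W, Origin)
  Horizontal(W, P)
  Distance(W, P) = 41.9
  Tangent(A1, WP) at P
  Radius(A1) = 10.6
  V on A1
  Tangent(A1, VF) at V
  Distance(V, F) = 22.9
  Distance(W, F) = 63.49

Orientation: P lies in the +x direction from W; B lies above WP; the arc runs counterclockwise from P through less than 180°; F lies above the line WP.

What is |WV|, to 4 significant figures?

53.33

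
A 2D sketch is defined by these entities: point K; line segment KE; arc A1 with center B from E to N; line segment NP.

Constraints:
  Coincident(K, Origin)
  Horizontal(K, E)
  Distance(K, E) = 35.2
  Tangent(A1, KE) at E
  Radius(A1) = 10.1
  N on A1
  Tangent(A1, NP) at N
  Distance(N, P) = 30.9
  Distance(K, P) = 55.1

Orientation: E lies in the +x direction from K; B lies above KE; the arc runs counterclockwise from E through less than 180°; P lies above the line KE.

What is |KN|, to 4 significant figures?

46.71

Checks: |BN| = 10.10 ✓; ∠(BN, NP) = 90.00° ✓; |NP| = 30.90 ✓; |KP| = 55.10 ✓.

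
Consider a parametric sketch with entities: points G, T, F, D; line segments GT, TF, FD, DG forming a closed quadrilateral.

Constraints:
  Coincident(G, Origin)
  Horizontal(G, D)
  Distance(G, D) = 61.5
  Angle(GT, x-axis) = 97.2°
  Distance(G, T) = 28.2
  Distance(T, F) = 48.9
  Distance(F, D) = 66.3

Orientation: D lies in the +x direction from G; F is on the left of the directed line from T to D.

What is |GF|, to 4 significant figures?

68.70

Checks: |TF| = 48.90 ✓; |FD| = 66.30 ✓.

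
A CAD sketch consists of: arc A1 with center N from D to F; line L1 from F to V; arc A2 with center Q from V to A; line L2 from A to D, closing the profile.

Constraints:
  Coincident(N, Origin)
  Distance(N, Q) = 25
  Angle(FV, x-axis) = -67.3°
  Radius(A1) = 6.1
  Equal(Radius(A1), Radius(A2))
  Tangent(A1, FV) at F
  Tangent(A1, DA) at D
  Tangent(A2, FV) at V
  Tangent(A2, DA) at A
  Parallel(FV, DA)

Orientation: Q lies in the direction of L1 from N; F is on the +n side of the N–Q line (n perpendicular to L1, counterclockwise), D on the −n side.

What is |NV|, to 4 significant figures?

25.73

Tangency of A1 to both parallel lines with radius 6.1 puts F and D at N ± 6.1·n: F = (5.627, 2.354), D = (-5.627, -2.354). Equal radii place V and A the same way about Q: V = Q + 6.1·n = (15.28, -20.71), A = Q − 6.1·n = (4.020, -25.42). Then |NV| = |V − N| = 25.73.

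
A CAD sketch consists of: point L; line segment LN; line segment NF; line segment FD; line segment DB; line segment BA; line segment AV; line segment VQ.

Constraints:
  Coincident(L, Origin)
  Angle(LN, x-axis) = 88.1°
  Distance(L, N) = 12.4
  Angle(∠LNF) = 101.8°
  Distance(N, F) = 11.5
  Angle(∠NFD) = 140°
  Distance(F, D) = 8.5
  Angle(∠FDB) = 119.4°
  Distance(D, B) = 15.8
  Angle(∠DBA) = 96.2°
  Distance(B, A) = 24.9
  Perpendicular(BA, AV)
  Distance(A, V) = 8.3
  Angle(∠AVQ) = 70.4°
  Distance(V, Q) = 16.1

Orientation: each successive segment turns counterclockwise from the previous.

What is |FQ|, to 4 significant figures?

18.32

L is at the origin; LN runs at 88.1° with length 12.4, so N = (0.4111, 12.39). ∠LNF = 101.8° gives NF at 166.3° from the x-axis; with |NF| = 11.5, F = (-10.76, 15.12). ∠NFD = 140.0° gives FD at -153.7° from the x-axis; with |FD| = 8.5, D = (-18.38, 11.35). ∠FDB = 119.4° gives DB at -93.10° from the x-axis; with |DB| = 15.8, B = (-19.24, -4.426). ∠DBA = 96.2° gives BA at -9.300° from the x-axis; with |BA| = 24.9, A = (5.336, -8.450). The perpendicularity gives AV at right angles to BA, so AV runs at 80.70°; with |AV| = 8.3, V = (6.678, -0.2592). ∠AVQ = 70.4° gives VQ at -169.7° from the x-axis; with |VQ| = 16.1, Q = (-9.163, -3.138). Then |FQ| = |Q − F| = 18.32.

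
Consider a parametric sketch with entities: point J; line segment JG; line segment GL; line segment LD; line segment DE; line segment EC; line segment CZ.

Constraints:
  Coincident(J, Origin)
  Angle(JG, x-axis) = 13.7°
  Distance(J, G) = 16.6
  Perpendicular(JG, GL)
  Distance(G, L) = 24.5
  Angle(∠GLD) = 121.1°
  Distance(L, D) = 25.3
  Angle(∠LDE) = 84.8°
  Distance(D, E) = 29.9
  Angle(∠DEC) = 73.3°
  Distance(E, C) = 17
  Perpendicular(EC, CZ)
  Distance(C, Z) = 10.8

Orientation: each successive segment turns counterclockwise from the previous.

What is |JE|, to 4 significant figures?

21.03

J is at the origin; JG runs at 13.7° with length 16.6, so G = (16.13, 3.932). The perpendicularity gives GL at right angles to JG, so GL runs at 103.7°; with |GL| = 24.5, L = (10.33, 27.73). ∠GLD = 121.1° gives LD at 162.6° from the x-axis; with |LD| = 25.3, D = (-13.82, 35.30). ∠LDE = 84.8° gives DE at -102.2° from the x-axis; with |DE| = 29.9, E = (-20.14, 6.075). Then |JE| = |E − J| = 21.03.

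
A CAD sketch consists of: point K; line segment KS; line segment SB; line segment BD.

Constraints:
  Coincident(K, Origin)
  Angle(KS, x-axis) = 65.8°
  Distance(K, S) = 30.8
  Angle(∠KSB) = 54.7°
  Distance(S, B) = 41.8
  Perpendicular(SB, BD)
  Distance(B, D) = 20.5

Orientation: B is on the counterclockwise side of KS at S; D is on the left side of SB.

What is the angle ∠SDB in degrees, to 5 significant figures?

63.875°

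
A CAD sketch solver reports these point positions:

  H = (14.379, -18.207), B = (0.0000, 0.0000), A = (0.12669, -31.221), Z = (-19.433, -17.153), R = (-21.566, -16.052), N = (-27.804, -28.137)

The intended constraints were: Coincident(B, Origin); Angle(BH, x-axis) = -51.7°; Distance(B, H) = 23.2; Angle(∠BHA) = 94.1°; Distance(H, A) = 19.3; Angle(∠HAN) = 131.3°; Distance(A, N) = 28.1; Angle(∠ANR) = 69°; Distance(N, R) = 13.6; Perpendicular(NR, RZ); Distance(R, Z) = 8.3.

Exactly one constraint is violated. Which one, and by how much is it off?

Distance(R, Z) = 8.3 — off by 5.90.

B = (0.00, 0.00) ✓; BH at -51.70° ✓; |BH| = 23.20 ✓; ∠BHA = 94.10° ✓; |HA| = 19.30 ✓; ∠HAN = 131.3° ✓; |AN| = 28.10 ✓; ∠ANR = 69.00° ✓; |NR| = 13.60 ✓; ∠(NR, RZ) = 90.00° ✓; |RZ| = 2.400 ✗.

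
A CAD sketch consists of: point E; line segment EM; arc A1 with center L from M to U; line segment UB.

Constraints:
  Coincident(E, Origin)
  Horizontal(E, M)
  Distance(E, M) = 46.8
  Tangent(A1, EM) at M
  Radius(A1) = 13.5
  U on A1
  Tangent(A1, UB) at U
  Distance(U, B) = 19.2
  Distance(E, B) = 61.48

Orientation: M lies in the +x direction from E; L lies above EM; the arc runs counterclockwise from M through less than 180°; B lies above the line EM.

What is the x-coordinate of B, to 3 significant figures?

49.2

E is at the origin; E and M share the same y with |EM| = 46.8 and M on the +x side, so M = (46.8, 0.00). A1 meets EM tangentially, so LM is at right angles to EM, so L = M + (0, 13.5) = (46.8, 13.5). Since LU ⟂ UB (tangency), |LB| = √(13.5² + 19.2²) = 23.5 regardless of where U sits on A1. So B lies on both circle(E, 61.48) and circle(L, 23.5); the above-EM intersection is B = (49.2, 36.8). U is the foot of the tangent from B: U = (58.6, 20.1).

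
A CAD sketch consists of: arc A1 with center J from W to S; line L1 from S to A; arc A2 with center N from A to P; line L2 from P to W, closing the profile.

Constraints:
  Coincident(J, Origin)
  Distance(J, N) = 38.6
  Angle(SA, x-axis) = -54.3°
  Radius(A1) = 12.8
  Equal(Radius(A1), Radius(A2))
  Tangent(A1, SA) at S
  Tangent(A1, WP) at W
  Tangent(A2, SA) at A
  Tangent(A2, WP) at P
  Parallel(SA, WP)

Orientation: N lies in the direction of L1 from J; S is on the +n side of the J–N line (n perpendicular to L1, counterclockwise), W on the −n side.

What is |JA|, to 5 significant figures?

40.667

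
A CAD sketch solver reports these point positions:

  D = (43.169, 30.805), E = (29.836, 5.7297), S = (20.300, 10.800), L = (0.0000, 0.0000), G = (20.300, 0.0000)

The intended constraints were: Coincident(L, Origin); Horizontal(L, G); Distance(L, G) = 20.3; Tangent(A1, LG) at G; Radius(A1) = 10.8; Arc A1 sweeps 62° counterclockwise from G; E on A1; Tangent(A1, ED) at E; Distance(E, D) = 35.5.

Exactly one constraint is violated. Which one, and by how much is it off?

Distance(E, D) = 35.5 — off by 7.10.

L = (0.00, 0.00) ✓; L.y = 0.00, G.y = 0.00 ✓; |LG| = 20.30 ✓; ∠(SG, GL) = 90.00° ✓; |SG| = 10.80 ✓; bearing(S→E) − bearing(S→G) = 62.00° ✓; |SE| = 10.80 ✓; ∠(SE, ED) = 90.00° ✓; |ED| = 28.40 ✗.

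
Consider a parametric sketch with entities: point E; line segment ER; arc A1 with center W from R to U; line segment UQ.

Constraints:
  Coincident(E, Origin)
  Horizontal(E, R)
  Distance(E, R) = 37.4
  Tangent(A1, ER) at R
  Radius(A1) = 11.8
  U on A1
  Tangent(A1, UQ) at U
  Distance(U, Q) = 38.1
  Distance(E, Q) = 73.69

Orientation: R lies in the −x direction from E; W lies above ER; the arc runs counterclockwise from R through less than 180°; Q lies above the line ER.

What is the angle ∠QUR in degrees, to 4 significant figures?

111.5°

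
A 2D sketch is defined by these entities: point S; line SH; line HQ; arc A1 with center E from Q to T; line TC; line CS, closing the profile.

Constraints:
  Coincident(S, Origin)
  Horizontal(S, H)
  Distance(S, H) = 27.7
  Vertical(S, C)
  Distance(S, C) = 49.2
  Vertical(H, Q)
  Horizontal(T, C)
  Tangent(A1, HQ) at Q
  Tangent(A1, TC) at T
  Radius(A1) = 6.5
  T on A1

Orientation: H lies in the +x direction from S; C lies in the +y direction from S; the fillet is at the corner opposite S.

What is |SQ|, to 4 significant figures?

50.90

S is at the origin; SH is horizontal with |SH| = 27.7 and H on the +x side, so H = (27.70, 0.000). SC is vertical with |SC| = 49.2 and C on the +y side, so C = (0.000, 49.20). The virtual corner opposite S is at (27.70, 49.20). The tangent condition forces EQ to be normal to HQ and the tangent condition forces ET to be normal to TC, with radius 6.5, so the center E sits 6.5 in from both sides at E = (21.20, 42.70). That places the tangent points at Q = (27.70, 42.70) on HQ and T = (21.20, 49.20) on TC. Then |SQ| = |Q − S| = 50.90.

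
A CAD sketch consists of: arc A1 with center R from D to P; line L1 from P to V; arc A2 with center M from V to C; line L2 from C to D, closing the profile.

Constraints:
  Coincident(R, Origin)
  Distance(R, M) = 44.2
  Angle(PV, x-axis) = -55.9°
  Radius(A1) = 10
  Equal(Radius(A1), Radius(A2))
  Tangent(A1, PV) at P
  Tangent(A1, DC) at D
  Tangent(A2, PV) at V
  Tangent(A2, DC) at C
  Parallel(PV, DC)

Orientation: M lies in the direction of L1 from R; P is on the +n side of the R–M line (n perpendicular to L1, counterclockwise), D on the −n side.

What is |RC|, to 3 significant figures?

45.3

The slot axis is L1's direction at -55.9°, so u = (cos -55.9°, sin -55.9°) = (0.561, -0.828) and n = (−sin -55.9°, cos -55.9°) = (0.828, 0.561). R is at the origin and M lies 44.2 along u from R, so M = 44.2·u = (24.8, -36.6). Tangency of A1 to both parallel lines with radius 10.0 puts P and D at R ± 10.0·n: P = (8.28, 5.61), D = (-8.28, -5.61). Equal radii place V and C the same way about M: V = M + 10.0·n = (33.1, -31.0), C = M − 10.0·n = (16.5, -42.2). Then |RC| = |C − R| = 45.3.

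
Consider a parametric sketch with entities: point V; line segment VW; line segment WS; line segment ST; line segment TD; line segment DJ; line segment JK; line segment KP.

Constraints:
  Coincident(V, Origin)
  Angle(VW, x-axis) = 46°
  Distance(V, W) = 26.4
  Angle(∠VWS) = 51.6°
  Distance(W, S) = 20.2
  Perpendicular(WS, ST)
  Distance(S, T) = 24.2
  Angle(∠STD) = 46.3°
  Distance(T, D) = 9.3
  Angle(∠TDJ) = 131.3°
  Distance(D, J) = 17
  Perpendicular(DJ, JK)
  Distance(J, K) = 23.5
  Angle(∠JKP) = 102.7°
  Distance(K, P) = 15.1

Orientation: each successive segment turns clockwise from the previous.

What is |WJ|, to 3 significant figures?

14.2

V is at the origin; VW runs at 46.0° with length 26.4, so W = (18.3, 19.0). ∠VWS = 51.6° gives WS at -82.4° from the x-axis; with |WS| = 20.2, S = (21.0, -1.03). WS ⟂ ST, so ST runs at -172°; with |ST| = 24.2, T = (-2.98, -4.23). ∠STD = 46.3° gives TD at 53.9° from the x-axis; with |TD| = 9.3, D = (2.50, 3.28). ∠TDJ = 131.3° gives DJ at 5.20° from the x-axis; with |DJ| = 17.0, J = (19.4, 4.82). Then |WJ| = |J − W| = 14.2.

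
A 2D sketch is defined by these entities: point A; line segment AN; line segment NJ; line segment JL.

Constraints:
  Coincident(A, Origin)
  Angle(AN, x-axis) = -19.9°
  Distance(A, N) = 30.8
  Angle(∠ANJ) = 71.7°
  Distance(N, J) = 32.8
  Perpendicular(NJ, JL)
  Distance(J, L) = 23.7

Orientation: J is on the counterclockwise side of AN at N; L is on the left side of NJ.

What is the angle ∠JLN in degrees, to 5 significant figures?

54.150°

∠ANJ = 71.7°, so NJ runs at -19.9° + (180° − 71.7°) = 88.400° from the x-axis; with |NJ| = 32.8, J = N + 32.8·(cos 88.400°, sin 88.400°) = (29.877, 22.304). The perpendicularity gives JL at right angles to NJ; with |JL| = 23.7 on the left of NJ, L = J + 23.7·(-0.99961, 0.027922) = (6.1859, 22.965). Then cos ∠JLN = LJ·LN / (|LJ||LN|), giving 54.150°.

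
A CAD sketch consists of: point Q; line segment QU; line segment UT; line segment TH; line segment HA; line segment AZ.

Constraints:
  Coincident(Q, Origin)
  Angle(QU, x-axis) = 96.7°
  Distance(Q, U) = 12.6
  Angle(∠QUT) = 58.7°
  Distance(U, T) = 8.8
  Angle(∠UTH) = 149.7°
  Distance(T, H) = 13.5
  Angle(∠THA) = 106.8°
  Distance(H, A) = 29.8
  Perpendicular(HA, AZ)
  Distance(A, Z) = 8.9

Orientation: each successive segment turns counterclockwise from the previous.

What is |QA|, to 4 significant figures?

25.97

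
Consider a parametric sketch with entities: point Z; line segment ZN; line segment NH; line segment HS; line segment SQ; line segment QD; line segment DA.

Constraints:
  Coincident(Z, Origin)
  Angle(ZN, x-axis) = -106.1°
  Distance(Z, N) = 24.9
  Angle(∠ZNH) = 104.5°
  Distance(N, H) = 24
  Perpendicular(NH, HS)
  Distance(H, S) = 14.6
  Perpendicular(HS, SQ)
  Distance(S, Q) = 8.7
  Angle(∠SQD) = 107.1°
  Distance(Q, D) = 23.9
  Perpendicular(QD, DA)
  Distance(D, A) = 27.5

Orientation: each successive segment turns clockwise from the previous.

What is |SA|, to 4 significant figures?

32.68

∠SQD = 107.1° gives QD at -74.50° from the x-axis; with |QD| = 23.9, D = (-15.40, -31.93). QD ⟂ DA, so DA runs at -164.5°; with |DA| = 27.5, A = (-41.90, -39.28). Then |SA| = |A − S| = 32.68.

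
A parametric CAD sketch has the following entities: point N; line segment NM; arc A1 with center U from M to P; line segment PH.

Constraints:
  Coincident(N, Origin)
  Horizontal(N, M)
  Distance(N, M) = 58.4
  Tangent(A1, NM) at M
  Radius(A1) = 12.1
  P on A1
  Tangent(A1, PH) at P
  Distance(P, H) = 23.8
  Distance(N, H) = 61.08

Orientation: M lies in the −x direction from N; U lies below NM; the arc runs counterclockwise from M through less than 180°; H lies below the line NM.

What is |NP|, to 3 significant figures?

69.7

Checks: N.y = 0.00, M.y = 0.00 ✓; |UP| = 12.10 ✓; ∠(UP, PH) = 90.00° ✓; |PH| = 23.80 ✓; |NH| = 61.08 ✓.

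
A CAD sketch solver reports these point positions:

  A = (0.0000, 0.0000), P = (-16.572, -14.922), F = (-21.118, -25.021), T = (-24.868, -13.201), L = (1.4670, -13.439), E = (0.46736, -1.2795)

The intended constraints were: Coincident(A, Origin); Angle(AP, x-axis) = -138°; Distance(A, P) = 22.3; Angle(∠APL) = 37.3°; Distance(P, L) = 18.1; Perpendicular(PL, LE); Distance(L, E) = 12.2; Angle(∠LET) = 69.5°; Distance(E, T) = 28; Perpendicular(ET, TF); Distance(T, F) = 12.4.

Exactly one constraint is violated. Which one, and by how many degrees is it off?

Perpendicular(ET, TF) — off by 7.60°.

A = (0.00, 0.00) ✓; AP at -138.0° ✓; |AP| = 22.30 ✓; ∠APL = 37.30° ✓; |PL| = 18.10 ✓; ∠(PL, LE) = 90.00° ✓; |LE| = 12.20 ✓; ∠LET = 69.50° ✓; |ET| = 28.00 ✓; ∠(ET, TF) = 82.40° ✗; |TF| = 12.40 ✓.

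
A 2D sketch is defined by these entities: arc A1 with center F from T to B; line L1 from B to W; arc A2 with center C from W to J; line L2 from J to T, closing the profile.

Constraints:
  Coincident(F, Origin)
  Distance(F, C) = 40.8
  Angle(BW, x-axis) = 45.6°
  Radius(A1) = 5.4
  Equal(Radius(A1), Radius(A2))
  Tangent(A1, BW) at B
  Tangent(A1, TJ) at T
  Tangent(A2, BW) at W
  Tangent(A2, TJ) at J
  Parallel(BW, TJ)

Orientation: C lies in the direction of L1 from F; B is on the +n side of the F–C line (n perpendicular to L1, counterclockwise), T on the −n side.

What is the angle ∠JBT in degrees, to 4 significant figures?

75.17°

The slot axis is L1's direction at 45.6°, so u = (cos 45.6°, sin 45.6°) = (0.6997, 0.7145) and n = (−sin 45.6°, cos 45.6°) = (-0.7145, 0.6997). F is at the origin and C lies 40.8 along u from F, so C = 40.8·u = (28.55, 29.15). Tangency of A1 to both parallel lines with radius 5.4 puts B and T at F ± 5.4·n: B = (-3.858, 3.778), T = (3.858, -3.778). Equal radii place W and J the same way about C: W = C + 5.4·n = (24.69, 32.93), J = C − 5.4·n = (32.40, 25.37). Then cos ∠JBT = BJ·BT / (|BJ||BT|), giving 75.17°.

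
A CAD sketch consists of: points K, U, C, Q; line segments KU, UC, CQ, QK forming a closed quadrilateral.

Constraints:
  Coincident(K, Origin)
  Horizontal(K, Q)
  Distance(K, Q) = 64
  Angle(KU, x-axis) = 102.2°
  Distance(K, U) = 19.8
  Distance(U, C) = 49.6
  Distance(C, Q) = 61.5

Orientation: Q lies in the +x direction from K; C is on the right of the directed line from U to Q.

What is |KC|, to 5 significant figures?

29.869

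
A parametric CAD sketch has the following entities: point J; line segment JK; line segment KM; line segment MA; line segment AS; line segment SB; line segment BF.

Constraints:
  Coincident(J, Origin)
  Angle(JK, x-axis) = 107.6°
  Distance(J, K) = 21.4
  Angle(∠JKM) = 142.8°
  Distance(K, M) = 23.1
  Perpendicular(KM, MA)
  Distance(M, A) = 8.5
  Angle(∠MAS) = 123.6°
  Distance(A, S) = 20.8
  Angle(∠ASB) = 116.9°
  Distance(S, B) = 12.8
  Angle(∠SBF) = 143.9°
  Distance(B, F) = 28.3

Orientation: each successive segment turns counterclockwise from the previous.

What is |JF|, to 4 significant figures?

25.00

J is at the origin; JK runs at 107.6° with length 21.4, so K = (-6.471, 20.40). ∠JKM = 142.8° gives KM at 144.8° from the x-axis; with |KM| = 23.1, M = (-25.35, 33.71). The perpendicularity gives MA at right angles to KM, so MA runs at -125.2°; with |MA| = 8.5, A = (-30.25, 26.77). ∠MAS = 123.6° gives AS at -68.80° from the x-axis; with |AS| = 20.8, S = (-22.72, 7.376). ∠ASB = 116.9° gives SB at -5.700° from the x-axis; with |SB| = 12.8, B = (-9.988, 6.105). ∠SBF = 143.9° gives BF at 30.40° from the x-axis; with |BF| = 28.3, F = (14.42, 20.43). Then |JF| = |F − J| = 25.00.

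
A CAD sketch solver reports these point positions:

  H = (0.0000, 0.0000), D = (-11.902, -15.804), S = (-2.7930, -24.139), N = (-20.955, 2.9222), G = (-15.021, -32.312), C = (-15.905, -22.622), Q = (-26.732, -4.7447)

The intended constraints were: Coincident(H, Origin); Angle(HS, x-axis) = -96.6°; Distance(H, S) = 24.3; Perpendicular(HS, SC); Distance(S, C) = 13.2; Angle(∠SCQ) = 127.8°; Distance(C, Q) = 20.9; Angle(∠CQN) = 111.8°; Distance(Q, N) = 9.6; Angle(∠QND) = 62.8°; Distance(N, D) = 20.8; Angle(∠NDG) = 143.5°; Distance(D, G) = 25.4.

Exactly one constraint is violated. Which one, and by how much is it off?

Distance(D, G) = 25.4 — off by 8.60.

H = (0.00, 0.00) ✓; HS at -96.60° ✓; |HS| = 24.30 ✓; ∠(HS, SC) = 90.00° ✓; |SC| = 13.20 ✓; ∠SCQ = 127.8° ✓; |CQ| = 20.90 ✓; ∠CQN = 111.8° ✓; |QN| = 9.600 ✓; ∠QND = 62.80° ✓; |ND| = 20.80 ✓; ∠NDG = 143.5° ✓; |DG| = 16.80 ✗.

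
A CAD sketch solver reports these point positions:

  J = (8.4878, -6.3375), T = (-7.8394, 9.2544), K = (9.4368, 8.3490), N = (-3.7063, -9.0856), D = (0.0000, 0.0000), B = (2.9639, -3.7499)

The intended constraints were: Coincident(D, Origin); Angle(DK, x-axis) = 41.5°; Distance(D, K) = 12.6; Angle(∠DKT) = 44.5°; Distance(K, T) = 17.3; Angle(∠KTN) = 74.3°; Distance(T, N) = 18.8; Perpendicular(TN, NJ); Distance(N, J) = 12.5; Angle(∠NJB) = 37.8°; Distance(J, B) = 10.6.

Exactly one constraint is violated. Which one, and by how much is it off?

Distance(J, B) = 10.6 — off by 4.50.

D = (0.00, 0.00) ✓; DK at 41.50° ✓; |DK| = 12.60 ✓; ∠DKT = 44.50° ✓; |KT| = 17.30 ✓; ∠KTN = 74.30° ✓; |TN| = 18.80 ✓; ∠(TN, NJ) = 90.00° ✓; |NJ| = 12.50 ✓; ∠NJB = 37.80° ✓; |JB| = 6.100 ✗.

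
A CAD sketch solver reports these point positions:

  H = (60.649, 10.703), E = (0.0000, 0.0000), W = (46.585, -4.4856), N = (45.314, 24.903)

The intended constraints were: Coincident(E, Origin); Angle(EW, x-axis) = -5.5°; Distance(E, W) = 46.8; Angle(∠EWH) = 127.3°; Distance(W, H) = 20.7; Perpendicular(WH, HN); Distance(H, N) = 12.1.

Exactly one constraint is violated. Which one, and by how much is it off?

Distance(H, N) = 12.1 — off by 8.80.

E = (0.00, 0.00) ✓; EW at -5.500° ✓; |EW| = 46.80 ✓; ∠EWH = 127.3° ✓; |WH| = 20.70 ✓; ∠(WH, HN) = 90.00° ✓; |HN| = 20.90 ✗.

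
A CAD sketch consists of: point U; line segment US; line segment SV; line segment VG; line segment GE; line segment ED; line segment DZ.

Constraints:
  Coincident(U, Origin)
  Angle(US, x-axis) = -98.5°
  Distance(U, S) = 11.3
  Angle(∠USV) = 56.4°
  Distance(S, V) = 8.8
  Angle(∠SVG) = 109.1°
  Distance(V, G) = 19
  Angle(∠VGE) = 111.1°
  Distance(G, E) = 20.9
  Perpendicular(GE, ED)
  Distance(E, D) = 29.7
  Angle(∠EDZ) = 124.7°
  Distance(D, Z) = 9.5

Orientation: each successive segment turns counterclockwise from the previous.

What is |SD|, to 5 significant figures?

21.941

U is at the origin; US runs at -98.5° with length 11.3, so S = (-1.6702, -11.176). ∠USV = 56.4° gives SV at 25.100° from the x-axis; with |SV| = 8.8, V = (6.2988, -7.4429). ∠SVG = 109.1° gives VG at 96.000° from the x-axis; with |VG| = 19.0, G = (4.3127, 11.453). ∠VGE = 111.1° gives GE at 164.90° from the x-axis; with |GE| = 20.9, E = (-15.866, 16.898). The perpendicularity gives ED at right angles to GE, so ED runs at -105.10°; with |ED| = 29.7, D = (-23.603, -11.777). Then |SD| = |D − S| = 21.941.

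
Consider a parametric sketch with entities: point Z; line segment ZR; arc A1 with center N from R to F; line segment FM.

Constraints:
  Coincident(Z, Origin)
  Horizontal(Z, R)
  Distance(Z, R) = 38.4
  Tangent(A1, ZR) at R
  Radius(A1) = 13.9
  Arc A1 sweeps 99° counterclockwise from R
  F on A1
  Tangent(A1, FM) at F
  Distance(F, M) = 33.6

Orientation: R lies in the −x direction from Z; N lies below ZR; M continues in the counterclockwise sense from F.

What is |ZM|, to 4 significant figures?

68.00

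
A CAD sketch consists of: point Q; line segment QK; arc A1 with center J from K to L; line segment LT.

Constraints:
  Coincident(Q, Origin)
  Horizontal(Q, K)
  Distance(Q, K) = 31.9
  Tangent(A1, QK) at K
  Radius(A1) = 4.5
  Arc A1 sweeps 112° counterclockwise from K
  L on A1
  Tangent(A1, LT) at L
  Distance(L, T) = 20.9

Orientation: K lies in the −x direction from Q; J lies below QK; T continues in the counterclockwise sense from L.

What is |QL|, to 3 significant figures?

36.6

A1 meets QK tangentially, so JK is at right angles to QK, so J = K + (0, -4.5) = (-31.9, -4.50). On A1, K sits at bearing 90° from J; a 112° counterclockwise sweep puts L at bearing 202°, so L = J + 4.5·(cos 202°, sin 202°) = (-36.1, -6.19). Then |QL| = |L − Q| = 36.6.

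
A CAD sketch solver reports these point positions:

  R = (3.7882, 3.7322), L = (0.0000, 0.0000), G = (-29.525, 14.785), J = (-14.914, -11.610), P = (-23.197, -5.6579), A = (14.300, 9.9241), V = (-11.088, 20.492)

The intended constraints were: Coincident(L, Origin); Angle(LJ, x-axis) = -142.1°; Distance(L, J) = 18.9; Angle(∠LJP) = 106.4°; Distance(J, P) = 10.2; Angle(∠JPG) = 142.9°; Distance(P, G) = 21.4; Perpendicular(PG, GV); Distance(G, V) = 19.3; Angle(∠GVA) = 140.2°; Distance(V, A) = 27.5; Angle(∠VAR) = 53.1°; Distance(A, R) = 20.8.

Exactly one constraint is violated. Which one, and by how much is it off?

Distance(A, R) = 20.8 — off by 8.60.

L = (0.00, 0.00) ✓; LJ at -142.1° ✓; |LJ| = 18.90 ✓; ∠LJP = 106.4° ✓; |JP| = 10.20 ✓; ∠JPG = 142.9° ✓; |PG| = 21.40 ✓; ∠(PG, GV) = 90.00° ✓; |GV| = 19.30 ✓; ∠GVA = 140.2° ✓; |VA| = 27.50 ✓; ∠VAR = 53.10° ✓; |AR| = 12.20 ✗.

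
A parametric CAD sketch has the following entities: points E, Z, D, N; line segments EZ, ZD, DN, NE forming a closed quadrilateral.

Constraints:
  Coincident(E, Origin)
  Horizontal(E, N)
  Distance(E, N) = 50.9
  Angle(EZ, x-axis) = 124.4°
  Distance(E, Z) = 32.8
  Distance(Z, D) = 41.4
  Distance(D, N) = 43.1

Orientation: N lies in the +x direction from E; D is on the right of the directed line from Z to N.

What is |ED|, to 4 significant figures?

9.311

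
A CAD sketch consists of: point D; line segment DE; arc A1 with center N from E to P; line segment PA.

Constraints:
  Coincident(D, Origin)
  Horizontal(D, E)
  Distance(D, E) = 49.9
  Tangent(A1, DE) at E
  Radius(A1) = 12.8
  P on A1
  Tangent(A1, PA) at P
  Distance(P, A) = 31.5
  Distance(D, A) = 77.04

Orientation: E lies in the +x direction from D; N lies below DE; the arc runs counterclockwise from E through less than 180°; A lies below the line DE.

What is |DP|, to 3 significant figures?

46.3

Checks: ∠(NE, ED) = 90.00° ✓; |NE| = 12.80 ✓; |NP| = 12.80 ✓; ∠(NP, PA) = 90.00° ✓; |PA| = 31.50 ✓; |DA| = 77.04 ✓.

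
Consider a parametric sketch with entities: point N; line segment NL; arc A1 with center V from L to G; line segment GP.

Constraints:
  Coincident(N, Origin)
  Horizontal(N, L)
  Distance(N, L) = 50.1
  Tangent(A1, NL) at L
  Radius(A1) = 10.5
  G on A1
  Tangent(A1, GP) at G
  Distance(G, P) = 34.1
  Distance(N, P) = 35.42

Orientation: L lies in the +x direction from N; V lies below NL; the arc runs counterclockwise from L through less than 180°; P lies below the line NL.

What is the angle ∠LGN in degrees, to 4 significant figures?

150.6°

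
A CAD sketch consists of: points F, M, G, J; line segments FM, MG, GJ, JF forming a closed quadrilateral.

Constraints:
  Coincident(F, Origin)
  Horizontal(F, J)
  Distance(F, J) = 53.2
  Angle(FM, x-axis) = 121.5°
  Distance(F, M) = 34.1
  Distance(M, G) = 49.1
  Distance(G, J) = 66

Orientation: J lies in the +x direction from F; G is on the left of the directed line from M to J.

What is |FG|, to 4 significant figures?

62.02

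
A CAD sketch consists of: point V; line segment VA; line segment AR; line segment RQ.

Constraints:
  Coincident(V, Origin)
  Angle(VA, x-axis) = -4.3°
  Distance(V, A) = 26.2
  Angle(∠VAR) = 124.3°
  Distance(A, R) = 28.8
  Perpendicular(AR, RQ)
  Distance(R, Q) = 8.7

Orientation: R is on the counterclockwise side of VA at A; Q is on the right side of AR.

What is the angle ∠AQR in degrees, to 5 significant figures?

73.191°

V is at the origin; VA runs at -4.3° with length 26.2, so A = 26.2·(cos -4.3°, sin -4.3°) = (26.126, -1.9644). ∠VAR = 124.3°, so AR runs at -4.3° + (180° − 124.3°) = 51.400° from the x-axis; with |AR| = 28.8, R = A + 28.8·(cos 51.400°, sin 51.400°) = (44.094, 20.543). The perpendicularity gives RQ at right angles to AR; with |RQ| = 8.7 on the right of AR, Q = R + 8.7·(0.78152, -0.62388) = (50.893, 15.116). Then cos ∠AQR = QA·QR / (|QA||QR|), giving 73.191°.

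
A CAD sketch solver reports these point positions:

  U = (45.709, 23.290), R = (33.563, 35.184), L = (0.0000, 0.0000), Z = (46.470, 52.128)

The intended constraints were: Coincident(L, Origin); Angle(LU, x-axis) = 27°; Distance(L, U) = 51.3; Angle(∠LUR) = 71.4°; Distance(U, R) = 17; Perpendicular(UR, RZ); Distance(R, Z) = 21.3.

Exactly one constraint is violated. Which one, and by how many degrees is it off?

Perpendicular(UR, RZ) — off by 7.10°.

L = (0.00, 0.00) ✓; LU at 27.00° ✓; |LU| = 51.30 ✓; ∠LUR = 71.40° ✓; |UR| = 17.00 ✓; ∠(UR, RZ) = 82.90° ✗; |RZ| = 21.30 ✓.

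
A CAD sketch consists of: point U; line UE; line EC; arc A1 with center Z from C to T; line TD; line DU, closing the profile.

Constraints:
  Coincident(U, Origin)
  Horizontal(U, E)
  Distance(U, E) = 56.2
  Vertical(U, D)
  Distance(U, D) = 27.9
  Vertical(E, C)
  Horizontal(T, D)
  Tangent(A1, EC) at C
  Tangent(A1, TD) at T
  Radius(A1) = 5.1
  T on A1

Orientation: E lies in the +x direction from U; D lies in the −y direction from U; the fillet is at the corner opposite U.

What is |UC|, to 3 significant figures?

60.6

The virtual corner opposite U is at (56.2, -27.9). Tangency of A1 to EC means the radius ZC is perpendicular to EC and the tangent condition forces ZT to be normal to TD, with radius 5.1, so the center Z sits 5.1 in from both sides at Z = (51.1, -22.8). That places the tangent points at C = (56.2, -22.8) on EC and T = (51.1, -27.9) on TD. Then |UC| = |C − U| = 60.6.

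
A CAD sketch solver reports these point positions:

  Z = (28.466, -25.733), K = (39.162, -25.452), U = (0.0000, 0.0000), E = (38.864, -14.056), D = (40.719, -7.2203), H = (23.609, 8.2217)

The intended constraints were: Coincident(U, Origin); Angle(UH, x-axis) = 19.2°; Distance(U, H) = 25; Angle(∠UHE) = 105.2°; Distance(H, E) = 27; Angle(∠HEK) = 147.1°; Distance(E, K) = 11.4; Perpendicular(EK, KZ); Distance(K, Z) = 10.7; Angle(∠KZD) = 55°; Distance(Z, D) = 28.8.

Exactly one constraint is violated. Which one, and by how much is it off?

Distance(Z, D) = 28.8 — off by 6.60.

U = (0.00, 0.00) ✓; UH at 19.20° ✓; |UH| = 25.00 ✓; ∠UHE = 105.2° ✓; |HE| = 27.00 ✓; ∠HEK = 147.1° ✓; |EK| = 11.40 ✓; ∠(EK, KZ) = 89.99° ✓; |KZ| = 10.70 ✓; ∠KZD = 55.00° ✓; |ZD| = 22.20 ✗.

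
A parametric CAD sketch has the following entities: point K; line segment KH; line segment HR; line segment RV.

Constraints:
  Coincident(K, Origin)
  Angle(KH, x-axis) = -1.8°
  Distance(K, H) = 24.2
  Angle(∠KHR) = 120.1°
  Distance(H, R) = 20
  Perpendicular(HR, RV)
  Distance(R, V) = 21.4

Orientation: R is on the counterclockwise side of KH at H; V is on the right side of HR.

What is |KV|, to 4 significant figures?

53.15

K is at the origin; KH runs at -1.8° with length 24.2, so H = 24.2·(cos -1.8°, sin -1.8°) = (24.19, -0.7601). ∠KHR = 120.1°, so HR runs at -1.8° + (180° − 120.1°) = 58.10° from the x-axis; with |HR| = 20.0, R = H + 20.0·(cos 58.10°, sin 58.10°) = (34.76, 16.22). HR ⟂ RV; with |RV| = 21.4 on the right of HR, V = R + 21.4·(0.8490, -0.5284) = (52.92, 4.911). Then |KV| = |V − K| = 53.15.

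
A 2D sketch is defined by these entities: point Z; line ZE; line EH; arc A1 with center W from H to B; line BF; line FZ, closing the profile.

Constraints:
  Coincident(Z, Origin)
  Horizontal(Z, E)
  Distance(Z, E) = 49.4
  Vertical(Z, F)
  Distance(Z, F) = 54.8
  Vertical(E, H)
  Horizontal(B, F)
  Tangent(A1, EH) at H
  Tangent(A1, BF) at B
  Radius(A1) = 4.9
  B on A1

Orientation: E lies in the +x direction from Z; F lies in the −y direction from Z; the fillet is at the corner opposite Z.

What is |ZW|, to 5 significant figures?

66.860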